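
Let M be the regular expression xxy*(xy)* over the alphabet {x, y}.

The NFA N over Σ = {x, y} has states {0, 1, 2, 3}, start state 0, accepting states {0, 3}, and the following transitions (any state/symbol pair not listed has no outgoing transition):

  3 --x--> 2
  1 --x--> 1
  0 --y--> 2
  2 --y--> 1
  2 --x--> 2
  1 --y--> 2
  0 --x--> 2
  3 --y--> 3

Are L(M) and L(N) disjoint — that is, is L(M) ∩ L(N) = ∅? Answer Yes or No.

Yes

Converting the expression M to a DFA (subset construction, then merging equivalent states) gives the minimal DFA with states {m0, m1, m2, m3, m4, m5}, start state m0, accepting states {m3, m5} and transitions m0: x→m1, y→m2; m1: x→m3, y→m2; m2: x→m2, y→m2; m3: x→m4, y→m3; m4: x→m2, y→m5; m5: x→m4, y→m2.
Exploring the product automaton M × N from the start pair (m0, 0), following both machines on each input symbol, reaches 10 state pairs: (m0, 0), (m1, 2), (m2, 2), (m3, 2), (m2, 1), (m4, 2), (m3, 1), (m5, 1), (m4, 1), (m5, 2).
M accepts in {m3, m5} and N accepts in {0, 3}; no reachable pair has both components accepting, so no string drives both machines to acceptance simultaneously and L(M) ∩ L(N) = ∅.
So no string is accepted by both, and the intersection is empty.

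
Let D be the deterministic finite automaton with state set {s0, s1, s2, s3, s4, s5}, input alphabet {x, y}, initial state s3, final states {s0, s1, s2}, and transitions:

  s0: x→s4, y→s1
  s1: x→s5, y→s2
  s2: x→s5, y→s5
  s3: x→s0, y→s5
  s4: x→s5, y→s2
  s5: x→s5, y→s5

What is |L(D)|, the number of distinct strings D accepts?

4

The useful subgraph on states {s0, s1, s2, s3, s4} is acyclic, so L(D) is finite; the longest accepting path visits 4 useful states, giving maximum string length 3.
Counting accepting paths from s3 by length: 1 of length 1, 1 of length 2, 2 of length 3. Total 4.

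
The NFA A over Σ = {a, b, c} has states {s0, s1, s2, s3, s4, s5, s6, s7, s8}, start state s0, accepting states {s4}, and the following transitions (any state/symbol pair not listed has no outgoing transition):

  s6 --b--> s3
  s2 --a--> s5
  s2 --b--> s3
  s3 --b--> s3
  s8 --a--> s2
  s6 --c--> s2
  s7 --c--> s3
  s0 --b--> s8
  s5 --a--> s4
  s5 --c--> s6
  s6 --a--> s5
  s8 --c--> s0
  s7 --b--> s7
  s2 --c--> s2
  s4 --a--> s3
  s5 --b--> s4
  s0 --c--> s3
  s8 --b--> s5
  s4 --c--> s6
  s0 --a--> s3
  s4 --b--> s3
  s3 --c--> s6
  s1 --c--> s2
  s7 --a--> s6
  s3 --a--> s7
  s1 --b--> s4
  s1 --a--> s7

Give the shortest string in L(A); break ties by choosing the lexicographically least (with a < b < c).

A breadth-first search from s0 reaches an accepting state first via the path s0 → s8 → s5 → s4 on input bba.
No string of length < 3 is accepted (BFS exhausts all shorter strings without reaching an accepting state), and bba is the lexicographically least accepting string of length 3.

bba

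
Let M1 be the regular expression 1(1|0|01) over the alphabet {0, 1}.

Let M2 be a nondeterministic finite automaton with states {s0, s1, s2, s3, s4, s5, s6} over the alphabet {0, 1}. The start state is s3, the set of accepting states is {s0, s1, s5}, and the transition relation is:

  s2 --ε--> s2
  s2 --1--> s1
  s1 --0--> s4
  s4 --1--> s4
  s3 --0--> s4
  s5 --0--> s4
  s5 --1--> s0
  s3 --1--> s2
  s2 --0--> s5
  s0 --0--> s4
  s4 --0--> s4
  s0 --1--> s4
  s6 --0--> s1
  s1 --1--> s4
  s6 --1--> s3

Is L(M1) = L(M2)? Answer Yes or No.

Yes

Converting the expression M1 to a DFA (subset construction, then merging equivalent states) gives the minimal DFA with states {r0, r1, r2, r3, r4}, start state r0, accepting states {r3, r4} and transitions r0: 0→r1, 1→r2; r1: 0→r1, 1→r1; r2: 0→r3, 1→r4; r3: 0→r1, 1→r4; r4: 0→r1, 1→r1.
Exploring the product automaton M1 × M2 from the start pair (r0, s3), following both machines on each input symbol, reaches 6 state pairs: (r0, s3), (r1, s4), (r2, s2), (r3, s5), (r4, s1), (r4, s0).
M1 accepts in {r3, r4} and M2 accepts in {s0, s1, s5}. In every reachable pair the two components are either both accepting — (r3, s5), (r4, s1), (r4, s0) — or both non-accepting, so no string is accepted by exactly one of the machines: L(M1) \ L(M2) and L(M2) \ L(M1) are both empty.
Hence every string is accepted by M1 iff it is accepted by M2, and the two languages coincide.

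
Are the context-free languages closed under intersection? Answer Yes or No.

No

{aⁿbⁿcᵐ : m,n≥0} and {aᵐbⁿcⁿ : m,n≥0} are both context-free, but their intersection {aⁿbⁿcⁿ : n≥0} is not (pumping lemma).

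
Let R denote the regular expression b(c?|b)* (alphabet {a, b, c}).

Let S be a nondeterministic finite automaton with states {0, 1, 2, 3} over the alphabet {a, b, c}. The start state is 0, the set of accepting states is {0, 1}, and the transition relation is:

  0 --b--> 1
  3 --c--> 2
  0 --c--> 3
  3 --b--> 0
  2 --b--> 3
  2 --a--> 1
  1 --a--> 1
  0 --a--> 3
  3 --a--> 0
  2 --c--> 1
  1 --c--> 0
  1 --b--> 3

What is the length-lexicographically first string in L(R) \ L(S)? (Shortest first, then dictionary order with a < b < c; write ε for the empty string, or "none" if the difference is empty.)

The string bb is accepted by R but not by S.
No shorter string lies in the difference, and bb is the lexicographically first length-2 string in L(R) \ L(S).

bb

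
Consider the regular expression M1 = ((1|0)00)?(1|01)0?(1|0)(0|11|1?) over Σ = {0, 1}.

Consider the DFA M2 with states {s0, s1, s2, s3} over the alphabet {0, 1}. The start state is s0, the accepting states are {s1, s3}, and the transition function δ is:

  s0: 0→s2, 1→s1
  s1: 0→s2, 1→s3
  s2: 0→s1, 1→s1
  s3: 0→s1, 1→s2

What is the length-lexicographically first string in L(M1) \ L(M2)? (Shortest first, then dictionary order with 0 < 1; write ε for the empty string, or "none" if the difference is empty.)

10

The string 10 is accepted by M1 but not by M2.
No shorter string lies in the difference, and 10 is the lexicographically first length-2 string in L(M1) \ L(M2).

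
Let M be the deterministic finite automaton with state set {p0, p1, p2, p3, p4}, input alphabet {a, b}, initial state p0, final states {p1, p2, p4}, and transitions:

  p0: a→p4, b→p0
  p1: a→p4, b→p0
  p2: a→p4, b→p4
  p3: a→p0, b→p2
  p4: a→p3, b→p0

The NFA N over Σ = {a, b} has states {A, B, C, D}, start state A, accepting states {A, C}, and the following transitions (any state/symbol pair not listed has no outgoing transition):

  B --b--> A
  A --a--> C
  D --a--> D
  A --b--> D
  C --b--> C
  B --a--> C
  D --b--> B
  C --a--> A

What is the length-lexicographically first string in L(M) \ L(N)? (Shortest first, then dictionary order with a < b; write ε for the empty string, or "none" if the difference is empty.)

The string ba is accepted by M but not by N.
No shorter string lies in the difference, and ba is the lexicographically first length-2 string in L(M) \ L(N).

ba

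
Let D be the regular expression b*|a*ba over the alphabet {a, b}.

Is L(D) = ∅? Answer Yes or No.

The empty string ε matches the expression, so it belongs to L(D).
Since L(D) contains at least one string, it is not empty.

No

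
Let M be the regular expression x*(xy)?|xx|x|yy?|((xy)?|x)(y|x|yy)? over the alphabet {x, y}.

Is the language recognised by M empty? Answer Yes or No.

No

The empty string ε matches the expression, so it belongs to L(M).
Since L(M) contains at least one string, it is not empty.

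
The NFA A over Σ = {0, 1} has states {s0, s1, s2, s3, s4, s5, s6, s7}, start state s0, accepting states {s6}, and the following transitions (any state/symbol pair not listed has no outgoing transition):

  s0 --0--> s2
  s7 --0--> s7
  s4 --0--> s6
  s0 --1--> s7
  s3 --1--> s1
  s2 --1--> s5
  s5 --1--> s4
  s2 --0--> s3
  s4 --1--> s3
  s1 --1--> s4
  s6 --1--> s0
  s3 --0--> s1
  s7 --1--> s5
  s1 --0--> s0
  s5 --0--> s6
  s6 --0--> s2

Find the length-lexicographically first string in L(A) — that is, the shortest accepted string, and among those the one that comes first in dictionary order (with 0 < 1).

010

A breadth-first search from s0 reaches an accepting state first via the path s0 → s2 → s5 → s6 on input 010.
No string of length < 3 is accepted (BFS exhausts all shorter strings without reaching an accepting state), and 010 is the lexicographically least accepting string of length 3.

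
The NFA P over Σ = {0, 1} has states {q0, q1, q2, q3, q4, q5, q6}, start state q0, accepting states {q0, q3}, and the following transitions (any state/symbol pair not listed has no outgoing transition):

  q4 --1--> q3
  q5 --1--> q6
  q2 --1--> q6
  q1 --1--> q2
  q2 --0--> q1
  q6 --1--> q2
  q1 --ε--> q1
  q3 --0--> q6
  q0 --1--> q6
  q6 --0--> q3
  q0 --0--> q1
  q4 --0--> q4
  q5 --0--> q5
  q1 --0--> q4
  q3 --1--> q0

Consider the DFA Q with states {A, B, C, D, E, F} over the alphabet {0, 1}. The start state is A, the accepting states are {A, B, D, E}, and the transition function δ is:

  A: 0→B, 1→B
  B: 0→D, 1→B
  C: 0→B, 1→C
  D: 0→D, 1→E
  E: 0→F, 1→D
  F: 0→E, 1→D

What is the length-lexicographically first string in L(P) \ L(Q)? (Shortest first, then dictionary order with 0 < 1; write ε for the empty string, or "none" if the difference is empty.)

001110

The string 001110 is accepted by P but not by Q.
No shorter string lies in the difference, and 001110 is the lexicographically first length-6 string in L(P) \ L(Q).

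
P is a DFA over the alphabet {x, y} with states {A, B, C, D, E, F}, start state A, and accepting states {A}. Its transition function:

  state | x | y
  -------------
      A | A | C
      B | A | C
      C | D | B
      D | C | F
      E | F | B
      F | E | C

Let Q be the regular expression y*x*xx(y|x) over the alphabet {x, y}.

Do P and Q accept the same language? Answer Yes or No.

The empty string ε is accepted by P but rejected by Q.
So L(P) ≠ L(Q).

No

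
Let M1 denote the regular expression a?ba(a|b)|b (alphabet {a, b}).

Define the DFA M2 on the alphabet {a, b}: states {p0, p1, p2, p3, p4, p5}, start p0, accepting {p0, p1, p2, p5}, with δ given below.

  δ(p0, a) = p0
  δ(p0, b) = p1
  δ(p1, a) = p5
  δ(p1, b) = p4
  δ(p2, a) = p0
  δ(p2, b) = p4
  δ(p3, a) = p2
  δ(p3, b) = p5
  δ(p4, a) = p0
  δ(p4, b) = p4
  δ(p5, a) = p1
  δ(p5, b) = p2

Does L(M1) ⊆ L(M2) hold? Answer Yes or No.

Converting the expression M1 to a DFA (subset construction, then merging equivalent states) gives the minimal DFA with states {r0, r1, r2, r3, r4, r5, r6}, start state r0, accepting states {r2, r6} and transitions r0: a→r1, b→r2; r1: a→r3, b→r4; r2: a→r5, b→r3; r3: a→r3, b→r3; r4: a→r5, b→r3; r5: a→r6, b→r6; r6: a→r3, b→r3.
Exploring the product automaton M1 × M2 from the start pair (r0, p0), following both machines on each input symbol, reaches 12 state pairs: (r0, p0), (r1, p0), (r2, p1), (r3, p0), (r4, p1), (r5, p5), (r3, p4), (r3, p1), (r6, p1), (r6, p2), (r3, p5), (r3, p2).
M1 accepts in {r2, r6} and M2 accepts in {p0, p1, p2, p5}. The reachable pairs whose M1-component is accepting are (r2, p1), (r6, p1), (r6, p2); in each of them the M2-component is accepting too, so the product for L(M1) \ L(M2) (M1-component accepting, M2-component rejecting) has no reachable accepting pair and the difference is empty.
Hence every string in L(M1) is also in L(M2).

Yes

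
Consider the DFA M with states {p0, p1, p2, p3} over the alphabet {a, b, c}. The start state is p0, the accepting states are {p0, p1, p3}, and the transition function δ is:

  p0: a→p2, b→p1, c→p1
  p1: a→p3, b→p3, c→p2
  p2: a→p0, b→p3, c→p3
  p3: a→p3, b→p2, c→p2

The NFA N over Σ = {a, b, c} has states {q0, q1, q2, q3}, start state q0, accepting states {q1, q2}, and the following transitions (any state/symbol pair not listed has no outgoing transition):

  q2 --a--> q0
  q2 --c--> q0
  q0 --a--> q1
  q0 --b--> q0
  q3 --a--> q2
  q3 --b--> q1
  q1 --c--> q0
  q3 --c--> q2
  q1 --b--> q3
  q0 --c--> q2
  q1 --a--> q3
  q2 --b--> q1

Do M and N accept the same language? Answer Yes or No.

The empty string ε is accepted by M but rejected by N.
So L(M) ≠ L(N).

No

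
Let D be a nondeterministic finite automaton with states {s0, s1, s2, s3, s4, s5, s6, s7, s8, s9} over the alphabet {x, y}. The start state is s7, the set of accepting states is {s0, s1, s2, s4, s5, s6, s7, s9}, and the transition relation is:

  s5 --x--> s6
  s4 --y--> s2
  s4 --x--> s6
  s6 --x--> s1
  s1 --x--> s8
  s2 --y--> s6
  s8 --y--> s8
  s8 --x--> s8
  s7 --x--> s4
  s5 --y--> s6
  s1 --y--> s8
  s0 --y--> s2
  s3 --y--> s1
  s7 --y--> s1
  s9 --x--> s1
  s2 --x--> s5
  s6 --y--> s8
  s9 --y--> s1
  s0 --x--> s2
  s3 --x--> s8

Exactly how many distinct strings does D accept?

13

The useful subgraph on states {s1, s2, s4, s5, s6, s7} is acyclic, so L(D) is finite; the longest accepting path visits 6 useful states, giving maximum string length 5.
Counting accepting paths from s7 by length: 1 of length 0, 2 of length 1, 2 of length 2, 3 of length 3, 3 of length 4, 2 of length 5. Total 13.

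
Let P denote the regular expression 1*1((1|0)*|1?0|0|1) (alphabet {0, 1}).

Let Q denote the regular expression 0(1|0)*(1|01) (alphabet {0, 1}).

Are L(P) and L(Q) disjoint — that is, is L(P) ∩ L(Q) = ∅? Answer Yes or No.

Yes

Converting the expression P to a DFA (subset construction, then merging equivalent states) gives the minimal DFA with states {p0, p1, p2}, start state p0, accepting states {p2} and transitions p0: 0→p1, 1→p2; p1: 0→p1, 1→p1; p2: 0→p2, 1→p2.
Converting the expression Q to a DFA (subset construction, then merging equivalent states) gives the minimal DFA with states {q0, q1, q2, q3}, start state q0, accepting states {q3} and transitions q0: 0→q1, 1→q2; q1: 0→q1, 1→q3; q2: 0→q2, 1→q2; q3: 0→q1, 1→q3.
Exploring the product automaton P × Q from the start pair (p0, q0), following both machines on each input symbol, reaches 4 state pairs: (p0, q0), (p1, q1), (p2, q2), (p1, q3).
P accepts in {p2} and Q accepts in {q3}; no reachable pair has both components accepting, so no string drives both machines to acceptance simultaneously and L(P) ∩ L(Q) = ∅.
So no string is accepted by both, and the intersection is empty.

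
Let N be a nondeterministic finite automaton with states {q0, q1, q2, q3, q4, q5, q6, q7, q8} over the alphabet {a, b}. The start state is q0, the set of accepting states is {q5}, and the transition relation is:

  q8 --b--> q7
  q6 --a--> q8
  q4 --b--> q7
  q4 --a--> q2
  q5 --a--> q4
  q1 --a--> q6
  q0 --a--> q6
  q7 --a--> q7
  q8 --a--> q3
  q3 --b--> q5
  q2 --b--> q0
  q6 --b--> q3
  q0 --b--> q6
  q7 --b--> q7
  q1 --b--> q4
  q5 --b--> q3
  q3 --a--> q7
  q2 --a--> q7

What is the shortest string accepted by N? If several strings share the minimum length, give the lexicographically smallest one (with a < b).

abb

A breadth-first search from q0 reaches an accepting state first via the path q0 → q6 → q3 → q5 on input abb.
No string of length < 3 is accepted (BFS exhausts all shorter strings without reaching an accepting state), and abb is the lexicographically least accepting string of length 3.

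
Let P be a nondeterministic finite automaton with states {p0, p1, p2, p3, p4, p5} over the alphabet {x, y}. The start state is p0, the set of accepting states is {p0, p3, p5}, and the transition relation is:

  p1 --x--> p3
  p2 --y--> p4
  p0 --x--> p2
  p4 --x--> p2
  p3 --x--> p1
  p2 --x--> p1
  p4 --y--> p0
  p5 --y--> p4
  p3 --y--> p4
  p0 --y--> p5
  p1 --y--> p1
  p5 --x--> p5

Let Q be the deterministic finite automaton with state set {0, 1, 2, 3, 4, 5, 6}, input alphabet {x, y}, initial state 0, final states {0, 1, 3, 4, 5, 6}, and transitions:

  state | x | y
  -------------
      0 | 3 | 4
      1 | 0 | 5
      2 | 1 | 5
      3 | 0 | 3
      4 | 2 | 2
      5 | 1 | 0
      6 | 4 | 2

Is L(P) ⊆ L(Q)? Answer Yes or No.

No

The string yx is in L(P) but not in L(Q).
So L(P) ⊄ L(Q).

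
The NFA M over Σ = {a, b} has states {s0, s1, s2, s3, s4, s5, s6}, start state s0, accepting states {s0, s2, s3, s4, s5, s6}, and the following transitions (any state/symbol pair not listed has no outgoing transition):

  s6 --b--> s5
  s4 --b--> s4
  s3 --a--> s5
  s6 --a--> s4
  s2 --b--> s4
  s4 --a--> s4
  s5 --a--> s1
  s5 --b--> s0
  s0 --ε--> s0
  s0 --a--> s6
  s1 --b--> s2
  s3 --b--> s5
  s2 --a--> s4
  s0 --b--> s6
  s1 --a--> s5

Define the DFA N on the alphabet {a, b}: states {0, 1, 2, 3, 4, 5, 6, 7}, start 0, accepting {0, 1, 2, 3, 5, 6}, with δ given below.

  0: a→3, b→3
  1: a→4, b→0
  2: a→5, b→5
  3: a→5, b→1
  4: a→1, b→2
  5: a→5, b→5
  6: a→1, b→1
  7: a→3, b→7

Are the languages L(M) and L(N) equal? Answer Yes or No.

Exploring the product automaton M × N from the start pair (s0, 0), following both machines on each input symbol, reaches 6 state pairs: (s0, 0), (s6, 3), (s4, 5), (s5, 1), (s1, 4), (s2, 2).
M accepts in {s0, s2, s3, s4, s5, s6} and N accepts in {0, 1, 2, 3, 5, 6}. In every reachable pair the two components are either both accepting — (s0, 0), (s6, 3), (s4, 5), (s5, 1), (s2, 2) — or both non-accepting, so no string is accepted by exactly one of the machines: L(M) \ L(N) and L(N) \ L(M) are both empty.
Hence every string is accepted by M iff it is accepted by N, and the two languages coincide.

Yes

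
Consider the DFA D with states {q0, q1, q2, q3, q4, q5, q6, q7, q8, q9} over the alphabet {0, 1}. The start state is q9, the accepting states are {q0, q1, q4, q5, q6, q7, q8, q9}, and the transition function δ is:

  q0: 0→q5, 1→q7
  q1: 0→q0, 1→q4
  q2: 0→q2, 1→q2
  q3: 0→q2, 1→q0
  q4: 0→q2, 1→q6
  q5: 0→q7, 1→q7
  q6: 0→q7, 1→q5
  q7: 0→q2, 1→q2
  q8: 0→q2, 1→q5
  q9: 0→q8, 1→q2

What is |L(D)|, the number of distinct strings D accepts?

The useful subgraph on states {q5, q7, q8, q9} is acyclic, so L(D) is finite; the longest accepting path visits 4 useful states, giving maximum string length 3.
Counting accepting paths from q9 by length: 1 of length 0, 1 of length 1, 1 of length 2, 2 of length 3. Total 5.

5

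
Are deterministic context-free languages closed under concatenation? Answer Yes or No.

No

Take L₁ = {ε, c} (finite, hence regular and DCFL) and L₂ = {c aⁿbⁿ : n≥0} ∪ {cc aⁿb²ⁿ : n≥0} (a DCFL: the number of leading c's tells the DPDA whether to pop one stack symbol per b or per two b's). Then L₁L₂ ∩ cca⁺b* = {cc aⁿbⁿ : n≥1} ∪ {cc aⁿb²ⁿ : n≥1}. If L₁L₂ were a DCFL, so would be this intersection with a regular set, and a DPDA for it started from its configuration after reading cc would accept {aⁿbⁿ : n≥1} ∪ {aⁿb²ⁿ : n≥1}, which no deterministic PDA accepts (a DPDA for it would have a single run on aⁿb²ⁿ, accepting after the prefix aⁿbⁿ and accepting again after n more b's; an ordinary PDA that simulates it on a's and b's and, at any moment when it is accepting, may switch to reading only a fresh letter d while feeding each d to the simulation as a b, would accept aⁱbʲdᵏ (k≥1) exactly when both aⁱbʲ and aⁱbʲ⁺ᵏ are in the language, i.e. its language intersected with the regular set a*b*d⁺ would be exactly {aⁿbⁿdⁿ : n≥1} — impossible, since context-free languages are closed under intersection with regular sets and {aⁿbⁿdⁿ} is not context-free). Hence L₁L₂ is not a DCFL.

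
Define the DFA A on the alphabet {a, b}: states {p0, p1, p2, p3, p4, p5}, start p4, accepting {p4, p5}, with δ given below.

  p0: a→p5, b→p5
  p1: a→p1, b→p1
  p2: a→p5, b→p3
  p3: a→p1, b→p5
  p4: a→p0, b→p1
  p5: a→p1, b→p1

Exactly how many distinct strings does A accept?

The useful subgraph on states {p0, p4, p5} is acyclic, so L(A) is finite; the longest accepting path visits 3 useful states, giving maximum string length 2.
Counting accepting paths from p4 by length: 1 of length 0, 2 of length 2. Total 3.

3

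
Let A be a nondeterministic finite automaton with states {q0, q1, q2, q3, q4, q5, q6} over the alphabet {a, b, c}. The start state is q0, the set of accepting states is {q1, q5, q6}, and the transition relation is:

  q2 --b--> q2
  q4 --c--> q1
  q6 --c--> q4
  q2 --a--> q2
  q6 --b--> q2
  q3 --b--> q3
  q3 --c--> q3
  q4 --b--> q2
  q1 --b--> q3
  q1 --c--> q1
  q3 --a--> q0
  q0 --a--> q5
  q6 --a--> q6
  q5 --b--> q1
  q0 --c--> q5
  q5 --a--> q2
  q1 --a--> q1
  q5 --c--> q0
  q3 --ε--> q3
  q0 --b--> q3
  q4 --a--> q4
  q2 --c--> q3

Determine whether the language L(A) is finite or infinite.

infinite

State q0 is reachable from the start and can reach an accepting state, and it lies on the cycle q0 → q3 → q0.
Traversing that cycle any number of times yields accepted strings of unbounded length, so the language is infinite.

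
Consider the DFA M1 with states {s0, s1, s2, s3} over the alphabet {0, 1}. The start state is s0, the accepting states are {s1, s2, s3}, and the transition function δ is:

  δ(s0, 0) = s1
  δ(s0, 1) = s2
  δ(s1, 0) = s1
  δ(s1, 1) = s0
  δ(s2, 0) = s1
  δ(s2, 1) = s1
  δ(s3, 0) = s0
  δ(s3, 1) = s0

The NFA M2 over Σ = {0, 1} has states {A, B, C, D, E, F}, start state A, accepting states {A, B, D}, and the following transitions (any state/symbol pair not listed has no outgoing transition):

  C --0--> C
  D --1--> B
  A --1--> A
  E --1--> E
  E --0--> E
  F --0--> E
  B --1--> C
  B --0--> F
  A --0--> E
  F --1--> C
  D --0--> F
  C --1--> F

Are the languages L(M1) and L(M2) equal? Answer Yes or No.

No

The string 0 is accepted by M1 but rejected by M2.
So L(M1) ≠ L(M2).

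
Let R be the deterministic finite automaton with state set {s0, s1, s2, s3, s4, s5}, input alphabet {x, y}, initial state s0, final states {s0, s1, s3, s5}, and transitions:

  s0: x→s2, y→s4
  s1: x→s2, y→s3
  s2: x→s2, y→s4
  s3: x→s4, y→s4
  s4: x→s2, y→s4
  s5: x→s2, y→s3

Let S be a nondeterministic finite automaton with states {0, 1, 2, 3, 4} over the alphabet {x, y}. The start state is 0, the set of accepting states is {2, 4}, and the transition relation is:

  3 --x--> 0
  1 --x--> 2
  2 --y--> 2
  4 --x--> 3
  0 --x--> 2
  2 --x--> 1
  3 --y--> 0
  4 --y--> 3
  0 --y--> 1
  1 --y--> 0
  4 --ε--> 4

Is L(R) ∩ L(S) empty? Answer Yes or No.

Yes

Exploring the product automaton R × S from the start pair (s0, 0), following both machines on each input symbol, reaches 6 state pairs: (s0, 0), (s2, 2), (s4, 1), (s2, 1), (s4, 2), (s4, 0).
R accepts in {s0, s1, s3, s5} and S accepts in {2, 4}; no reachable pair has both components accepting, so no string drives both machines to acceptance simultaneously and L(R) ∩ L(S) = ∅.
So no string is accepted by both, and the intersection is empty.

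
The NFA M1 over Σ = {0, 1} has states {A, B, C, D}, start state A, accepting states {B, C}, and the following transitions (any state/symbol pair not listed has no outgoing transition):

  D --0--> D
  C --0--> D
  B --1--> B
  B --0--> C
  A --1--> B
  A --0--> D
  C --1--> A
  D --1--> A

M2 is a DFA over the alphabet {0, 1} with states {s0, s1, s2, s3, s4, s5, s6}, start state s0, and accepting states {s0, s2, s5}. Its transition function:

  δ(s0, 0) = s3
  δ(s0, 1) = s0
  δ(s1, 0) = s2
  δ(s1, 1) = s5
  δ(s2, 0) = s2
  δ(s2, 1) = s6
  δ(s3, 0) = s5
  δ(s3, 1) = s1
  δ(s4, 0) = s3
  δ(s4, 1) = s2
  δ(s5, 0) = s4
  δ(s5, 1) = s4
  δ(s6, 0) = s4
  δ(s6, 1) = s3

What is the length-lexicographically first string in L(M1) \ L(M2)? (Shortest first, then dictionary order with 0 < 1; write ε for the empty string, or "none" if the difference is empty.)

The string 10 is accepted by M1 but not by M2.
No shorter string lies in the difference, and 10 is the lexicographically first length-2 string in L(M1) \ L(M2).

10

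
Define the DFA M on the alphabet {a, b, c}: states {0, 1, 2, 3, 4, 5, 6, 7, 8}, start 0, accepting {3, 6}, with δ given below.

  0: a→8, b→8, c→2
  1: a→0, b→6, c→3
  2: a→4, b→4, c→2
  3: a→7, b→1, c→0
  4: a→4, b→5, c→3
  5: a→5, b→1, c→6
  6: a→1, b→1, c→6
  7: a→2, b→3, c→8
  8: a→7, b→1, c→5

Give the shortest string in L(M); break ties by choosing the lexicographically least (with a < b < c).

aab

A breadth-first search from 0 reaches an accepting state first via the path 0 → 8 → 7 → 3 on input aab.
No string of length < 3 is accepted (BFS exhausts all shorter strings without reaching an accepting state), and aab is the lexicographically least accepting string of length 3.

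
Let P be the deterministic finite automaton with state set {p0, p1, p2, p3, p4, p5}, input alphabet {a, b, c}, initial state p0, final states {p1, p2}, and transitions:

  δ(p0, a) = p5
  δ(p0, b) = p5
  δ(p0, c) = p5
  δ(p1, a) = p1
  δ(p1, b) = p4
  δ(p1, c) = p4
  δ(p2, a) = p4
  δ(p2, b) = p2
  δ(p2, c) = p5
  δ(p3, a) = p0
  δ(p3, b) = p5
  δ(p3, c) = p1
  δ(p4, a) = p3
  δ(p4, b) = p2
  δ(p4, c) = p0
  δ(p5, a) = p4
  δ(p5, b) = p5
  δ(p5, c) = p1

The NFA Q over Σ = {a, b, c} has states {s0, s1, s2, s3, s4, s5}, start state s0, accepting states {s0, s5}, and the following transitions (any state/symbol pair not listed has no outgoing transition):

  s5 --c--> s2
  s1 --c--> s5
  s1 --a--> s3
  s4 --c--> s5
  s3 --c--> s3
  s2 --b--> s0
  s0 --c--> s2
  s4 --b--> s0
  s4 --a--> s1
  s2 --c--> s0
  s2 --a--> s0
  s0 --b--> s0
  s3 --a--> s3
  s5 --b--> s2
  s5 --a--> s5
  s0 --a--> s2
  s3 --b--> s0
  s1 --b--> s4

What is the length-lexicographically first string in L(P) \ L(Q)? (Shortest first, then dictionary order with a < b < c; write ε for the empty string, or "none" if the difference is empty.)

The string bc is accepted by P but not by Q.
No shorter string lies in the difference, and bc is the lexicographically first length-2 string in L(P) \ L(Q).

bc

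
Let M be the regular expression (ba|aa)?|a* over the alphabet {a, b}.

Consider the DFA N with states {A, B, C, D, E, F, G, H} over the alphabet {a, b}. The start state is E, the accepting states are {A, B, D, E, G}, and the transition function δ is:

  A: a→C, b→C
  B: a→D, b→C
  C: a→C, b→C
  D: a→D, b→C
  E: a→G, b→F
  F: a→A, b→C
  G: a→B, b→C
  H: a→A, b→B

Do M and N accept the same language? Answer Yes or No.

Converting the expression M to a DFA (subset construction, then merging equivalent states) gives the minimal DFA with states {m0, m1, m2, m3, m4}, start state m0, accepting states {m0, m1, m4} and transitions m0: a→m1, b→m2; m1: a→m1, b→m3; m2: a→m4, b→m3; m3: a→m3, b→m3; m4: a→m3, b→m3.
Exploring the product automaton M × N from the start pair (m0, E), following both machines on each input symbol, reaches 7 state pairs: (m0, E), (m1, G), (m2, F), (m1, B), (m3, C), (m4, A), (m1, D).
M accepts in {m0, m1, m4} and N accepts in {A, B, D, E, G}. In every reachable pair the two components are either both accepting — (m0, E), (m1, G), (m1, B), (m4, A), (m1, D) — or both non-accepting, so no string is accepted by exactly one of the machines: L(M) \ L(N) and L(N) \ L(M) are both empty.
Hence every string is accepted by M iff it is accepted by N, and the two languages coincide.

Yes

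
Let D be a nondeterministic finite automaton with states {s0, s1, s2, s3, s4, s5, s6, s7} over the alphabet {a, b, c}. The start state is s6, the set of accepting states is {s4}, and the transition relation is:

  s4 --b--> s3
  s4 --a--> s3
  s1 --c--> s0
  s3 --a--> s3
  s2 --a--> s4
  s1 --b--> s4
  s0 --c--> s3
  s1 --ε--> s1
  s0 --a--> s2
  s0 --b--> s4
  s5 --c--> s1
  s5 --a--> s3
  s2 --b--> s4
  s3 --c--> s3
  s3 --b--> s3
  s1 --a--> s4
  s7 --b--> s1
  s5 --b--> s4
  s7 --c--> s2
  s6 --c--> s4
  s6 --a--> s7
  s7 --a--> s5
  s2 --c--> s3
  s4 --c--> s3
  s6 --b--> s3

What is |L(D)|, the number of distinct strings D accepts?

14

The useful subgraph on states {s0, s1, s2, s4, s5, s6, s7} is acyclic, so L(D) is finite; the longest accepting path visits 7 useful states, giving maximum string length 6.
Counting accepting paths from s6 by length: 1 of length 1, 5 of length 3, 3 of length 4, 3 of length 5, 2 of length 6. Total 14.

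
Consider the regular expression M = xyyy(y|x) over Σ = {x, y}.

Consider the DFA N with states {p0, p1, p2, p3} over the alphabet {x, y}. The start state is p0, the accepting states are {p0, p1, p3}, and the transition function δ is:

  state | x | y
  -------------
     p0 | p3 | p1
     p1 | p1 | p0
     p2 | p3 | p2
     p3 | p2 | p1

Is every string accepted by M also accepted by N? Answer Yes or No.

Yes

Converting the expression M to a DFA (subset construction, then merging equivalent states) gives the minimal DFA with states {m0, m1, m2, m3, m4, m5, m6}, start state m0, accepting states {m6} and transitions m0: x→m1, y→m2; m1: x→m2, y→m3; m2: x→m2, y→m2; m3: x→m2, y→m4; m4: x→m2, y→m5; m5: x→m6, y→m6; m6: x→m2, y→m2.
Exploring the product automaton M × N from the start pair (m0, p0), following both machines on each input symbol, reaches 11 state pairs: (m0, p0), (m1, p3), (m2, p1), (m2, p2), (m3, p1), (m2, p0), (m2, p3), (m4, p0), (m5, p1), (m6, p1), (m6, p0).
M accepts in {m6} and N accepts in {p0, p1, p3}. The reachable pairs whose M-component is accepting are (m6, p1), (m6, p0); in each of them the N-component is accepting too, so the product for L(M) \ L(N) (M-component accepting, N-component rejecting) has no reachable accepting pair and the difference is empty.
Hence every string in L(M) is also in L(N).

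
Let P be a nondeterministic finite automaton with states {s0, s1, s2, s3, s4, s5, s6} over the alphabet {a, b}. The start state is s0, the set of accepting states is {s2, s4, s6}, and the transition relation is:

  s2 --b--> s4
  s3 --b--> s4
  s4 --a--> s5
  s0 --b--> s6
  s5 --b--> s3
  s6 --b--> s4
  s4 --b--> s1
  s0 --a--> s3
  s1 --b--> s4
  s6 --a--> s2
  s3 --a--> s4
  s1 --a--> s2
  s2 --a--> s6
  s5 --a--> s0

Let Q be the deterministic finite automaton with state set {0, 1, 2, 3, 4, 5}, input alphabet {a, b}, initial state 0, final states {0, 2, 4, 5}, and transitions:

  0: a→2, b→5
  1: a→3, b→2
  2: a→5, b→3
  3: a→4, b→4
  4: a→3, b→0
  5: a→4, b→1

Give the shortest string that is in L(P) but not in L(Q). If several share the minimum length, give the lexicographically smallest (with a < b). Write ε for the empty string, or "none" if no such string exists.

The string ab is accepted by P but not by Q.
No shorter string lies in the difference, and ab is the lexicographically first length-2 string in L(P) \ L(Q).

ab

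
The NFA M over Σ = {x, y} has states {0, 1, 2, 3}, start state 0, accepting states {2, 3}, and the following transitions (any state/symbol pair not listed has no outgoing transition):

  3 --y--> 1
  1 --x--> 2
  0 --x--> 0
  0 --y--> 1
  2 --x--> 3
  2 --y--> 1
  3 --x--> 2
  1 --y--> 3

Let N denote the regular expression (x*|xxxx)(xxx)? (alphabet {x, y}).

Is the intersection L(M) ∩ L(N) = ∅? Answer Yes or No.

Converting the expression N to a DFA (subset construction, then merging equivalent states) gives the minimal DFA with states {n0, n1}, start state n0, accepting states {n0} and transitions n0: x→n0, y→n1; n1: x→n1, y→n1.
Exploring the product automaton M × N from the start pair (0, n0), following both machines on each input symbol, reaches 4 state pairs: (0, n0), (1, n1), (2, n1), (3, n1).
M accepts in {2, 3} and N accepts in {n0}; no reachable pair has both components accepting, so no string drives both machines to acceptance simultaneously and L(M) ∩ L(N) = ∅.
So no string is accepted by both, and the intersection is empty.

Yes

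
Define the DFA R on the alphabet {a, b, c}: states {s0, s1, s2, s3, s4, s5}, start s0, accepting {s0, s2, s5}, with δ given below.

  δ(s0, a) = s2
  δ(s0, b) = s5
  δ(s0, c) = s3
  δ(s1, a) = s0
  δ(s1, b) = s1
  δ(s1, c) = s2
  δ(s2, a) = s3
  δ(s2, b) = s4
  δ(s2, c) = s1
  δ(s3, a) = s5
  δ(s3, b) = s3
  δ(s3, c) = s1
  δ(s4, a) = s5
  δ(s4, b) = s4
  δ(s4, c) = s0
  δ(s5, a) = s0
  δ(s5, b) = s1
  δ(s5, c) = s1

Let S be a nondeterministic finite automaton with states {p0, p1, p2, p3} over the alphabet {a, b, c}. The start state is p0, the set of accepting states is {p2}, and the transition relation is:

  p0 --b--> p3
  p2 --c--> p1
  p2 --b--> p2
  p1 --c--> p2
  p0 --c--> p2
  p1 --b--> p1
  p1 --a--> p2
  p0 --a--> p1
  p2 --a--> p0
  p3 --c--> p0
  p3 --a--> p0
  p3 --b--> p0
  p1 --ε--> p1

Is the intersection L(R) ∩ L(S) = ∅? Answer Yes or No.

The string aba is accepted by both R and S.
Hence L(R) ∩ L(S) ≠ ∅.

No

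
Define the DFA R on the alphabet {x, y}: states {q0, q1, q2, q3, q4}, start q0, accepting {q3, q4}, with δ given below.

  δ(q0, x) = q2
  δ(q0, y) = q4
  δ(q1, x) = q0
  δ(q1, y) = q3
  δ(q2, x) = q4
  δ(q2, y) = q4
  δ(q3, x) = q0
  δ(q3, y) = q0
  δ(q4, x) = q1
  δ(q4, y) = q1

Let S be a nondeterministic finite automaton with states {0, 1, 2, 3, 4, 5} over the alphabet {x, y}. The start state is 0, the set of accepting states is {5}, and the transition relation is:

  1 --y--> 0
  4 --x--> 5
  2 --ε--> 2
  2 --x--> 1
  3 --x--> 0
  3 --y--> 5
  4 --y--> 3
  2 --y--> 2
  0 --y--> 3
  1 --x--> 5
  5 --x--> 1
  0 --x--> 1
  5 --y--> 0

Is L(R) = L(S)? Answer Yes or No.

No

The string y is accepted by R but rejected by S.
So L(R) ≠ L(S).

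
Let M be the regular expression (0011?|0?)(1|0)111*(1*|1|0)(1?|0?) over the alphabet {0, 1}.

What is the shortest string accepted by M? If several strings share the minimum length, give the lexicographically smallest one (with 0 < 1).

By inspection of the expression, no string of length less than 3 matches, and 011 is the lexicographically first match of length 3.

011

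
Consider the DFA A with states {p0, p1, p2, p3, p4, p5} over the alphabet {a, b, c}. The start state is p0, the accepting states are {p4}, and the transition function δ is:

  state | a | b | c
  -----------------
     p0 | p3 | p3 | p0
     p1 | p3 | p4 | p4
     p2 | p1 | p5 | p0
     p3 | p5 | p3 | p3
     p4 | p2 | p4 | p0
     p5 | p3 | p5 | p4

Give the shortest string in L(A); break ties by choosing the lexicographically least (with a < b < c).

A breadth-first search from p0 reaches an accepting state first via the path p0 → p3 → p5 → p4 on input aac.
No string of length < 3 is accepted (BFS exhausts all shorter strings without reaching an accepting state), and aac is the lexicographically least accepting string of length 3.

aac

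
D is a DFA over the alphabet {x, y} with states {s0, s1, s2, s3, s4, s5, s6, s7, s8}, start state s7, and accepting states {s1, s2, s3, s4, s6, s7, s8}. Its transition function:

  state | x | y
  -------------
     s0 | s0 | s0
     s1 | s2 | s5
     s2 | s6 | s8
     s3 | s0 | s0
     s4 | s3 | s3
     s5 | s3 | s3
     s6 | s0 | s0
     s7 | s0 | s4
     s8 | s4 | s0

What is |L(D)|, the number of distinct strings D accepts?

4

The useful subgraph on states {s3, s4, s7} is acyclic, so L(D) is finite; the longest accepting path visits 3 useful states, giving maximum string length 2.
Counting accepting paths from s7 by length: 1 of length 0, 1 of length 1, 2 of length 2. Total 4.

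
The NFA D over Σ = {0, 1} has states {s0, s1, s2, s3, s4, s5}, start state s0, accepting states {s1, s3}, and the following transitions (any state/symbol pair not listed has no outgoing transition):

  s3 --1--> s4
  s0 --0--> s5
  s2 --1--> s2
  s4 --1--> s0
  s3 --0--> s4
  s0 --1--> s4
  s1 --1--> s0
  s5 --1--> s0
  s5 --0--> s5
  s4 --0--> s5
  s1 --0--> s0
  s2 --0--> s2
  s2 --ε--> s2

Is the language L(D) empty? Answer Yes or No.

The states reachable from the start state are {s0, s4, s5}.
None of the accepting states {s1, s3} is reachable, so no string is accepted and L(D) = ∅.

Yes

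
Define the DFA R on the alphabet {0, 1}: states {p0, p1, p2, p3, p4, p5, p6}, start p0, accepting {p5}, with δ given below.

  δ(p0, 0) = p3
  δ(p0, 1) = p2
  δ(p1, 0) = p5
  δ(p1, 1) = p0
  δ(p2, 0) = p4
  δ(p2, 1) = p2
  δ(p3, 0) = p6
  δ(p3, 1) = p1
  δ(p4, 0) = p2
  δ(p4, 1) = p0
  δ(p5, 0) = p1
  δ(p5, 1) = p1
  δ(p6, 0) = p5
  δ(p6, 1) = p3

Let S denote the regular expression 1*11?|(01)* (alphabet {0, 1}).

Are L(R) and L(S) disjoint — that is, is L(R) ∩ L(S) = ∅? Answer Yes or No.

Yes

Converting the expression S to a DFA (subset construction, then merging equivalent states) gives the minimal DFA with states {s0, s1, s2, s3, s4}, start state s0, accepting states {s0, s2, s4} and transitions s0: 0→s1, 1→s2; s1: 0→s3, 1→s4; s2: 0→s3, 1→s2; s3: 0→s3, 1→s3; s4: 0→s1, 1→s3.
Exploring the product automaton R × S from the start pair (p0, s0), following both machines on each input symbol, reaches 12 state pairs: (p0, s0), (p3, s1), (p2, s2), (p6, s3), (p1, s4), (p4, s3), (p5, s3), (p3, s3), (p5, s1), (p0, s3), (p2, s3), (p1, s3).
R accepts in {p5} and S accepts in {s0, s2, s4}; no reachable pair has both components accepting, so no string drives both machines to acceptance simultaneously and L(R) ∩ L(S) = ∅.
So no string is accepted by both, and the intersection is empty.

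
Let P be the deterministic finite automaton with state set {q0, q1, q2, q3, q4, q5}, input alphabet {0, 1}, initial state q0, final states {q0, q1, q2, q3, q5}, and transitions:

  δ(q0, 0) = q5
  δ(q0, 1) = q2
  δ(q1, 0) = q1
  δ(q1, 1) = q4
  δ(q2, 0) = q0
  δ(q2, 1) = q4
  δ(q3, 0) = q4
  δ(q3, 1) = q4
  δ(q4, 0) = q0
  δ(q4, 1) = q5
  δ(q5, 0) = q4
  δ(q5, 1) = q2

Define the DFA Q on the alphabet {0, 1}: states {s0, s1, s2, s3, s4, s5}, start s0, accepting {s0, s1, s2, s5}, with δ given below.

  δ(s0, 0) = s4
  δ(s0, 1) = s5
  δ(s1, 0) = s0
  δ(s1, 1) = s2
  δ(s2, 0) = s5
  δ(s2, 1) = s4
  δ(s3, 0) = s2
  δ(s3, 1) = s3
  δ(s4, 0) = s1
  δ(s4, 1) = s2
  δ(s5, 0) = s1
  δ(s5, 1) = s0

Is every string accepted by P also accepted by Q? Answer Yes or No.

The string 0 is in L(P) but not in L(Q).
So L(P) ⊄ L(Q).

No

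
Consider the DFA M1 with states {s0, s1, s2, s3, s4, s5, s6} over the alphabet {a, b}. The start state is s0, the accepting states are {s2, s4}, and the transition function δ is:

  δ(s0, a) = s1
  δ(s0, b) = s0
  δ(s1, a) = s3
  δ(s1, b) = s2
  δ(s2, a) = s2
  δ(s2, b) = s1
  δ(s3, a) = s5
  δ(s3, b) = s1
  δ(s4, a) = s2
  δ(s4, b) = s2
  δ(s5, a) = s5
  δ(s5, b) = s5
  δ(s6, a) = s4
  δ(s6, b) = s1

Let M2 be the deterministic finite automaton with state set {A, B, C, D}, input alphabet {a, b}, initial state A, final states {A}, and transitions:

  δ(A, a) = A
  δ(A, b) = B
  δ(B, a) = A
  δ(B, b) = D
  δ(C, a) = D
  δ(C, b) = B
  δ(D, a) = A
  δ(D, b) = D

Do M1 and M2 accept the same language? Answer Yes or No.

No

The string ab is accepted by M1 but rejected by M2.
So L(M1) ≠ L(M2).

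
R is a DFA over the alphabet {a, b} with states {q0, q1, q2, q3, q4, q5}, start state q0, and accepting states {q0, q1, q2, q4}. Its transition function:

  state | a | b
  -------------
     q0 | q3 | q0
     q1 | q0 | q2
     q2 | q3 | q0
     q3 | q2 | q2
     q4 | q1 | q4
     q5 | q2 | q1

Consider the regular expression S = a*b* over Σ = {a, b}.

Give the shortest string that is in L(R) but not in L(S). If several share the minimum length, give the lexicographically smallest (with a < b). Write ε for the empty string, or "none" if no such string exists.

The string baa is accepted by R but not by S.
No shorter string lies in the difference, and baa is the lexicographically first length-3 string in L(R) \ L(S).

baa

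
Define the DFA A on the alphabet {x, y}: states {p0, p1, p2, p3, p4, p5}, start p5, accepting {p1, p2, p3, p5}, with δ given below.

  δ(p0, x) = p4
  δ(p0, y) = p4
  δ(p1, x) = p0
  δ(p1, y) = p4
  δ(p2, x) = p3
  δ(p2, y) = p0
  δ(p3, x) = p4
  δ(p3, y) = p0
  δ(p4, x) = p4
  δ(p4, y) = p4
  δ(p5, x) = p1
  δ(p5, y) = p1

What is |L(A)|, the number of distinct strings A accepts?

The useful subgraph on states {p1, p5} is acyclic, so L(A) is finite; the longest accepting path visits 2 useful states, giving maximum string length 1.
Counting accepting paths from p5 by length: 1 of length 0, 2 of length 1. Total 3.

3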